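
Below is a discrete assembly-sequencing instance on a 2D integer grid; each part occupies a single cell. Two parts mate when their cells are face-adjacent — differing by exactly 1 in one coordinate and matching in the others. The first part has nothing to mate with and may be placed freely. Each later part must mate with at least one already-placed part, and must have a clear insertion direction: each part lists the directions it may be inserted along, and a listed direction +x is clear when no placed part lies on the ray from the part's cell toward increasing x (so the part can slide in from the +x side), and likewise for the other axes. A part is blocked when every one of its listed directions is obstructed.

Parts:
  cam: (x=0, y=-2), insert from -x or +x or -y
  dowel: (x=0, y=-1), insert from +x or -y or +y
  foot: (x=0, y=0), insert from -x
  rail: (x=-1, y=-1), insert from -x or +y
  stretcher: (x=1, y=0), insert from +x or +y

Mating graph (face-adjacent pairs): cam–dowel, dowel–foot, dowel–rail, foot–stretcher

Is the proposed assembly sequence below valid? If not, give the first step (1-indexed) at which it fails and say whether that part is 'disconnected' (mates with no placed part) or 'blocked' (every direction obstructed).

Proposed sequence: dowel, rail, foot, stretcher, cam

1. dowel@(0, -1) [+x clear] — {dowel}
2. rail@(-1, -1) [-x clear] — {dowel, rail}
3. foot@(0, 0) [-x clear] — {dowel, foot, rail}
4. stretcher@(1, 0) [+x clear] — {dowel, foot, rail, stretcher}
5. cam@(0, -2) [-x clear] — {cam, dowel, foot, rail, stretcher}

Valid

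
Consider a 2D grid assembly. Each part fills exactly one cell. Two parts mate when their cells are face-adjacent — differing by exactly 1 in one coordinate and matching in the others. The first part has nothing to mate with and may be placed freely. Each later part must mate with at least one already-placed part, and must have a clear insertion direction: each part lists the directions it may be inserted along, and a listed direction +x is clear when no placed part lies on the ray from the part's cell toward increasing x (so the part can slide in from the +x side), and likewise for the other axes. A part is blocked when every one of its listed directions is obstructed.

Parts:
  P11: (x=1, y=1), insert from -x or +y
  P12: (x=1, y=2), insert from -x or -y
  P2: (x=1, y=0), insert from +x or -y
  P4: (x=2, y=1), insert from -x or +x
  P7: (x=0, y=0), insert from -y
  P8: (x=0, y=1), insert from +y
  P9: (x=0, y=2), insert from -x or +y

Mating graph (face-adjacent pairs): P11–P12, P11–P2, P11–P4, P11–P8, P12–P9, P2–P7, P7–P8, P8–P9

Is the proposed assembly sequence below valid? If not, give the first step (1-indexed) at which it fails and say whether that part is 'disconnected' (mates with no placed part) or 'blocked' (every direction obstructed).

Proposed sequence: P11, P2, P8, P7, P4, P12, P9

Valid

1. P11@(1, 1) [-x clear] — {P11}
2. P2@(1, 0) [+x clear] — {P11, P2}
3. P8@(0, 1) [+y clear] — {P11, P2, P8}
4. P7@(0, 0) [-y clear] — {P11, P2, P7, P8}
5. P4@(2, 1) [+x clear] — {P11, P2, P4, P7, P8}
6. P12@(1, 2) [-x clear] — {P11, P12, P2, P4, P7, P8}
7. P9@(0, 2) [-x clear] — {P11, P12, P2, P4, P7, P8, P9}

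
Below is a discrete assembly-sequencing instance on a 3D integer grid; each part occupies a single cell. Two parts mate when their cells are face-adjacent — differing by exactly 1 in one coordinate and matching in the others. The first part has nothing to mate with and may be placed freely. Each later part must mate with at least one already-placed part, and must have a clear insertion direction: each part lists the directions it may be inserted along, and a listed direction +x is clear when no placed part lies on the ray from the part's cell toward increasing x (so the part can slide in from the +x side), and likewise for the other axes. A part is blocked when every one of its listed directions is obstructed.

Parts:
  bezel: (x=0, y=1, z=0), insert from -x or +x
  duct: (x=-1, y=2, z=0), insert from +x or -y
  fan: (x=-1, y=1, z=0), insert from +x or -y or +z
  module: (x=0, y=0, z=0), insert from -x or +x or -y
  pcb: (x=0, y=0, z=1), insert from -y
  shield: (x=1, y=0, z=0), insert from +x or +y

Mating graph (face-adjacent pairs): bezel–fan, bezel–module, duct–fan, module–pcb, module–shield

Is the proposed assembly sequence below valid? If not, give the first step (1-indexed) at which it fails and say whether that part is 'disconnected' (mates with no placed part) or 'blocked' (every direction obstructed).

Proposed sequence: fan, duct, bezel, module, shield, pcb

Valid

1. fan@(-1, 1, 0) [+x clear] — {fan}
2. duct@(-1, 2, 0) [+x clear] — {duct, fan}
3. bezel@(0, 1, 0) [+x clear] — {bezel, duct, fan}
4. module@(0, 0, 0) [-x clear] — {bezel, duct, fan, module}
5. shield@(1, 0, 0) [+x clear] — {bezel, duct, fan, module, shield}
6. pcb@(0, 0, 1) [-y clear] — {bezel, duct, fan, module, pcb, shield}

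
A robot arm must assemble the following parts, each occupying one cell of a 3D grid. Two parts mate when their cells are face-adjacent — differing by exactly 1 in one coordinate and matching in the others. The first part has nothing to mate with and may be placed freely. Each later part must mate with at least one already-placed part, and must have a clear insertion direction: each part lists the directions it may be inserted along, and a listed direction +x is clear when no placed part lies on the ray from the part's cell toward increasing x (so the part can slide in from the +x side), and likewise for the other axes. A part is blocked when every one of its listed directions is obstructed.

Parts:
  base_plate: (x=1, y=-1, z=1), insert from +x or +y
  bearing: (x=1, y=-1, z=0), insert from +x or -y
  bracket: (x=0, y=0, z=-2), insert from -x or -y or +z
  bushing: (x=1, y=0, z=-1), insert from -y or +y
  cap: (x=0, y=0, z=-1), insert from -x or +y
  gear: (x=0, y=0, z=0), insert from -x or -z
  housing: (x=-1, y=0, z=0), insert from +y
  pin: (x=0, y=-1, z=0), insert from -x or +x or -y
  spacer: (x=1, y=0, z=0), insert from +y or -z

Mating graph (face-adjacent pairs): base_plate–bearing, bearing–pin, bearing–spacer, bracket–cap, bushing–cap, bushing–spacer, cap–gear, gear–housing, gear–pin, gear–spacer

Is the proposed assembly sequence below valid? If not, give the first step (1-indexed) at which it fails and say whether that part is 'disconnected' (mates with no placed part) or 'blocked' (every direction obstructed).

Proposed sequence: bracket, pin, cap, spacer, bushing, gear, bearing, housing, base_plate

Invalid at step 2 (disconnected)

1. bracket@(0, 0, -2) [-x clear] — {bracket}
2. pin@(0, -1, 0) — no placed neighbour ⇒ disconnected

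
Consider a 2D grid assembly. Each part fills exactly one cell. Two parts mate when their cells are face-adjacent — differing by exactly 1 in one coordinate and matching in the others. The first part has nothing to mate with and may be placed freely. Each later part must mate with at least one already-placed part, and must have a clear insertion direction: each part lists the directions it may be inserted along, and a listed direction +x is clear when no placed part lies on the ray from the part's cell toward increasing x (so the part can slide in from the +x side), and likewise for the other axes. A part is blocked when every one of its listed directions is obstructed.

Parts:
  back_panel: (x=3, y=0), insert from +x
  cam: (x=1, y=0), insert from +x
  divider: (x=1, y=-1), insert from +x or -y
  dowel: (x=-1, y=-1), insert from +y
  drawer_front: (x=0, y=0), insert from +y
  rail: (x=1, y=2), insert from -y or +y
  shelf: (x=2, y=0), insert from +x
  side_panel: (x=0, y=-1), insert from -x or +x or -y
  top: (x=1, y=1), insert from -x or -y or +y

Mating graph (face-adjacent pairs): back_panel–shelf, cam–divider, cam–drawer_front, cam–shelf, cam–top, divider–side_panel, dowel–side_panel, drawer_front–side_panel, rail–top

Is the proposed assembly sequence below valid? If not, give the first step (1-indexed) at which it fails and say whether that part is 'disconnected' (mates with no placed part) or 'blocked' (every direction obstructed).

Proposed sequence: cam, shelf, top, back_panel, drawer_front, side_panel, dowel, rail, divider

Valid

1. cam@(1, 0) [+x clear] — {cam}
2. shelf@(2, 0) [+x clear] — {cam, shelf}
3. top@(1, 1) [-x clear] — {cam, shelf, top}
4. back_panel@(3, 0) [+x clear] — {back_panel, cam, shelf, top}
5. drawer_front@(0, 0) [+y clear] — {back_panel, cam, drawer_front, shelf, top}
6. side_panel@(0, -1) [-x clear] — {back_panel, cam, drawer_front, shelf, side_panel, top}
7. dowel@(-1, -1) [+y clear] — {back_panel, cam, dowel, drawer_front, shelf, side_panel, top}
8. rail@(1, 2) [+y clear] — {back_panel, cam, dowel, drawer_front, rail, shelf, side_panel, top}
9. divider@(1, -1) [+x clear] — {back_panel, cam, divider, dowel, drawer_front, rail, shelf, side_panel, top}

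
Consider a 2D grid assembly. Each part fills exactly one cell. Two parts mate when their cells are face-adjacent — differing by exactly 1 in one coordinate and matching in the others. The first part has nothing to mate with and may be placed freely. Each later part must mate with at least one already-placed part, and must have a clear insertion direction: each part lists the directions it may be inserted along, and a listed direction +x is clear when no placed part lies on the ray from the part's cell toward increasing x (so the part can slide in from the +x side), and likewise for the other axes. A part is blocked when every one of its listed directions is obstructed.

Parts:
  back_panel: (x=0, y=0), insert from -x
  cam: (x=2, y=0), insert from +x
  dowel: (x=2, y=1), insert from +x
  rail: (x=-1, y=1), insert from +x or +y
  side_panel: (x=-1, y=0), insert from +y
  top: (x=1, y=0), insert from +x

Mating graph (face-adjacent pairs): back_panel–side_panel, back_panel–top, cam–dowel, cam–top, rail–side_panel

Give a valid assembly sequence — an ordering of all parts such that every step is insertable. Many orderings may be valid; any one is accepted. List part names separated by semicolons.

1. back_panel@(0, 0) [-x clear] — {back_panel}
2. side_panel@(-1, 0) [+y clear] — {back_panel, side_panel}
3. rail@(-1, 1) [+x clear] — {back_panel, rail, side_panel}
4. top@(1, 0) [+x clear] — {back_panel, rail, side_panel, top}
5. cam@(2, 0) [+x clear] — {back_panel, cam, rail, side_panel, top}
6. dowel@(2, 1) [+x clear] — {back_panel, cam, dowel, rail, side_panel, top}

back_panel; side_panel; rail; top; cam; dowel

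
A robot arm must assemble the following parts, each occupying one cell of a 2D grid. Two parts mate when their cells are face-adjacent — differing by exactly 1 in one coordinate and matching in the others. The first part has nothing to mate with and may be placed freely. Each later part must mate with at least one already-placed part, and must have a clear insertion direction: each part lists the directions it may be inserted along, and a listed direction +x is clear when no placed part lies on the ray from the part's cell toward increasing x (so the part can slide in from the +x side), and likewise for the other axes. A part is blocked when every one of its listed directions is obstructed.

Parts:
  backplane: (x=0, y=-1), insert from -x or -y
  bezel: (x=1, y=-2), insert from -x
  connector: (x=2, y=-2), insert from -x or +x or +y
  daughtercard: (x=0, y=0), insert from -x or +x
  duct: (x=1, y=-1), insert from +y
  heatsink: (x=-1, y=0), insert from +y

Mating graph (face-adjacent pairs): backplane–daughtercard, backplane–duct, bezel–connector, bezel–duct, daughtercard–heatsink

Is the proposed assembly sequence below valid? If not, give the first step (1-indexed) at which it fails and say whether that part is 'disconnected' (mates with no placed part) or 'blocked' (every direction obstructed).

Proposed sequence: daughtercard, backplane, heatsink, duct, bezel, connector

1. daughtercard@(0, 0) [-x clear] — {daughtercard}
2. backplane@(0, -1) [-x clear] — {backplane, daughtercard}
3. heatsink@(-1, 0) [+y clear] — {backplane, daughtercard, heatsink}
4. duct@(1, -1) [+y clear] — {backplane, daughtercard, duct, heatsink}
5. bezel@(1, -2) [-x clear] — {backplane, bezel, daughtercard, duct, heatsink}
6. connector@(2, -2) [+x clear] — {backplane, bezel, connector, daughtercard, duct, heatsink}

Valid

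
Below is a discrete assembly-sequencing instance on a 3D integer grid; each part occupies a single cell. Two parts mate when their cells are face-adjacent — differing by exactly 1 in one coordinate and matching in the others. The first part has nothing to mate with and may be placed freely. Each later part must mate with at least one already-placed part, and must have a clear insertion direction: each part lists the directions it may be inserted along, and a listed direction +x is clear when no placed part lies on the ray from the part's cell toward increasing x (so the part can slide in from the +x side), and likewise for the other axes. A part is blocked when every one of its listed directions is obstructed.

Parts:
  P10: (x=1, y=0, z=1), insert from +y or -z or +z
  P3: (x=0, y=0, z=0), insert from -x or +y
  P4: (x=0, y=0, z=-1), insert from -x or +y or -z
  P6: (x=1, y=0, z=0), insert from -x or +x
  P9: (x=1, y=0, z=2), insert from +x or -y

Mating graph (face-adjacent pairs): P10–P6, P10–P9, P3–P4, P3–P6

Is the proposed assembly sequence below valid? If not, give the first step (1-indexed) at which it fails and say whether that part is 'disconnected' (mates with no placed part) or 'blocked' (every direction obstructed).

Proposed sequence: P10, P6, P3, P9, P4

Valid

1. P10@(1, 0, 1) [+y clear] — {P10}
2. P6@(1, 0, 0) [-x clear] — {P10, P6}
3. P3@(0, 0, 0) [-x clear] — {P10, P3, P6}
4. P9@(1, 0, 2) [+x clear] — {P10, P3, P6, P9}
5. P4@(0, 0, -1) [-x clear] — {P10, P3, P4, P6, P9}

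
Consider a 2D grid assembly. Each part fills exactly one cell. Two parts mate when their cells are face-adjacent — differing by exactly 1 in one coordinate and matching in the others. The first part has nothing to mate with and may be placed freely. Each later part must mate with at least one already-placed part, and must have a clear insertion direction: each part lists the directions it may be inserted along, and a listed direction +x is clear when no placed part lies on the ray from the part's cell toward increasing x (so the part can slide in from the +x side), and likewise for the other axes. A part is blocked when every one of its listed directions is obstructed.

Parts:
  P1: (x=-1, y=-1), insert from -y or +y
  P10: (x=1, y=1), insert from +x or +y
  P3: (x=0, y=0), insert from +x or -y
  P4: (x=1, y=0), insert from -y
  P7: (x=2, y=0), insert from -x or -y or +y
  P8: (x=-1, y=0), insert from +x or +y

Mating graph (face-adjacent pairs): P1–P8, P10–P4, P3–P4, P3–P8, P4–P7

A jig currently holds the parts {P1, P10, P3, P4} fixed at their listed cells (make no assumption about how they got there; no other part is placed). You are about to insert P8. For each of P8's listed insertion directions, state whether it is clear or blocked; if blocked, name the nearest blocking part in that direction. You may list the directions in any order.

+x: nearest on ray is P3@(0, 0) ⇒ blocked
+y: ray from P8(-1, 0) has no placed part ⇒ clear

+x: blocked by P3; +y: clear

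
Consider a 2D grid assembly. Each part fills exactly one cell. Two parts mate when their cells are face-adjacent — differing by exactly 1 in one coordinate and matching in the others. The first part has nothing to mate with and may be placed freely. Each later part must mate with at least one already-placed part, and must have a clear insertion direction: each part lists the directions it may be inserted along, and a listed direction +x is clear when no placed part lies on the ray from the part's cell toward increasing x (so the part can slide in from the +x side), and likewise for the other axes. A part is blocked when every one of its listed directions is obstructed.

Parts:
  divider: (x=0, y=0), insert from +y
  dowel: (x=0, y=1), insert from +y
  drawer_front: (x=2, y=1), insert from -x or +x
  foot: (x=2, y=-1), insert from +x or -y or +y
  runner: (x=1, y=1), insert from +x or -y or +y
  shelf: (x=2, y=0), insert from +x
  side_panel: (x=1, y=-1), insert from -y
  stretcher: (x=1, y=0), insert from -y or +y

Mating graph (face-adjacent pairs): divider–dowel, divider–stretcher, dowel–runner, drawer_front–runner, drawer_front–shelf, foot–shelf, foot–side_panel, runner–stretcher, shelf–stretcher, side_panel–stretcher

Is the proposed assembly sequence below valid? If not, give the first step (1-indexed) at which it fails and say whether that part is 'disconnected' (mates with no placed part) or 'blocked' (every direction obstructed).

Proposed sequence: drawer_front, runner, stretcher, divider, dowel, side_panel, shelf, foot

Valid

1. drawer_front@(2, 1) [-x clear] — {drawer_front}
2. runner@(1, 1) [-y clear] — {drawer_front, runner}
3. stretcher@(1, 0) [-y clear] — {drawer_front, runner, stretcher}
4. divider@(0, 0) [+y clear] — {divider, drawer_front, runner, stretcher}
5. dowel@(0, 1) [+y clear] — {divider, dowel, drawer_front, runner, stretcher}
6. side_panel@(1, -1) [-y clear] — {divider, dowel, drawer_front, runner, side_panel, stretcher}
7. shelf@(2, 0) [+x clear] — {divider, dowel, drawer_front, runner, shelf, side_panel, stretcher}
8. foot@(2, -1) [+x clear] — {divider, dowel, drawer_front, foot, runner, shelf, side_panel, stretcher}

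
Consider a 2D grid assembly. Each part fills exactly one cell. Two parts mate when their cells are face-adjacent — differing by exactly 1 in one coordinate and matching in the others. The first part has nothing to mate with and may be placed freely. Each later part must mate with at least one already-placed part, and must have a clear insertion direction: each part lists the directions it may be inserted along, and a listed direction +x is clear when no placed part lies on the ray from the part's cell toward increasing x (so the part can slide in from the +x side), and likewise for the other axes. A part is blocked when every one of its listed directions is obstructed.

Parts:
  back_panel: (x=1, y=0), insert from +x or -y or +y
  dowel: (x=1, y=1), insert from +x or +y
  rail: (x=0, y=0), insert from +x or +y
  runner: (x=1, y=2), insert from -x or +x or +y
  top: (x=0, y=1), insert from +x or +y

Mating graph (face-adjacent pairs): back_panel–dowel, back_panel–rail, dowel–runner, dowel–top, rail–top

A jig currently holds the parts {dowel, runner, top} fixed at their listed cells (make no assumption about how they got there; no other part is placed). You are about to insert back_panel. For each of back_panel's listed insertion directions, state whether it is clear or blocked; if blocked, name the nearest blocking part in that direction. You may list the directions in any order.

+x: clear; +y: blocked by dowel; -y: clear

+x: ray from back_panel(1, 0) has no placed part ⇒ clear
-y: ray from back_panel(1, 0) has no placed part ⇒ clear
+y: nearest on ray is dowel@(1, 1) ⇒ blocked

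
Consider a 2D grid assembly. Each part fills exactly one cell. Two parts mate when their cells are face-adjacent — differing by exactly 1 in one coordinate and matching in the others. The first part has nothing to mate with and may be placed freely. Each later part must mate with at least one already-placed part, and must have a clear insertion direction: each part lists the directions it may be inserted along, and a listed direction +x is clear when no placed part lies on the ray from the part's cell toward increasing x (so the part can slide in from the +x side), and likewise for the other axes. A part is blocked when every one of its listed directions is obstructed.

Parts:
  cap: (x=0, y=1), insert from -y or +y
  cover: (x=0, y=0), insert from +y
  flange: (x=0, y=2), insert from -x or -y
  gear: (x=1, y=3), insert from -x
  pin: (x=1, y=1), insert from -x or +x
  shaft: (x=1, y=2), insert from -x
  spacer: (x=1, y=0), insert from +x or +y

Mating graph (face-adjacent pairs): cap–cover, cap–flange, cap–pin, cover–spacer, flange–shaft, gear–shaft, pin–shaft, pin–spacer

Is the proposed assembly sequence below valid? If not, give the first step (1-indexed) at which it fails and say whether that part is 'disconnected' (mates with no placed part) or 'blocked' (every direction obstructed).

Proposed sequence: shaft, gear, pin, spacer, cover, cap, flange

1. shaft@(1, 2) [-x clear] — {shaft}
2. gear@(1, 3) [-x clear] — {gear, shaft}
3. pin@(1, 1) [-x clear] — {gear, pin, shaft}
4. spacer@(1, 0) [+x clear] — {gear, pin, shaft, spacer}
5. cover@(0, 0) [+y clear] — {cover, gear, pin, shaft, spacer}
6. cap@(0, 1) [+y clear] — {cap, cover, gear, pin, shaft, spacer}
7. flange@(0, 2) [-x clear] — {cap, cover, flange, gear, pin, shaft, spacer}

Valid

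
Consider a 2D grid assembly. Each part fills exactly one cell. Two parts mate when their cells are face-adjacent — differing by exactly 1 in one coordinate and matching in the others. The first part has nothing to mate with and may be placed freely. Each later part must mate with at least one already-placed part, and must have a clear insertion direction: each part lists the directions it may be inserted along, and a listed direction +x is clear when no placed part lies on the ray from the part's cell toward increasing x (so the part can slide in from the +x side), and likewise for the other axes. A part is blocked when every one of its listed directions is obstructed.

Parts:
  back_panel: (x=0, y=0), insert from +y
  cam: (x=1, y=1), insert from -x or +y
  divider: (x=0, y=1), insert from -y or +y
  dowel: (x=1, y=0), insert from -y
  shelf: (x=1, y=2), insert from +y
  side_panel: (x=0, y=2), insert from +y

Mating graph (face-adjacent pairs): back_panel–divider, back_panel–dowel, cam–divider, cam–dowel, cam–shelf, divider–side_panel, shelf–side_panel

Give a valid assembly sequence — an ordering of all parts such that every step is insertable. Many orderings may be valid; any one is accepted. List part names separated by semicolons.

back_panel; dowel; cam; shelf; divider; side_panel

1. back_panel@(0, 0) [+y clear] — {back_panel}
2. dowel@(1, 0) [-y clear] — {back_panel, dowel}
3. cam@(1, 1) [-x clear] — {back_panel, cam, dowel}
4. shelf@(1, 2) [+y clear] — {back_panel, cam, dowel, shelf}
5. divider@(0, 1) [+y clear] — {back_panel, cam, divider, dowel, shelf}
6. side_panel@(0, 2) [+y clear] — {back_panel, cam, divider, dowel, shelf, side_panel}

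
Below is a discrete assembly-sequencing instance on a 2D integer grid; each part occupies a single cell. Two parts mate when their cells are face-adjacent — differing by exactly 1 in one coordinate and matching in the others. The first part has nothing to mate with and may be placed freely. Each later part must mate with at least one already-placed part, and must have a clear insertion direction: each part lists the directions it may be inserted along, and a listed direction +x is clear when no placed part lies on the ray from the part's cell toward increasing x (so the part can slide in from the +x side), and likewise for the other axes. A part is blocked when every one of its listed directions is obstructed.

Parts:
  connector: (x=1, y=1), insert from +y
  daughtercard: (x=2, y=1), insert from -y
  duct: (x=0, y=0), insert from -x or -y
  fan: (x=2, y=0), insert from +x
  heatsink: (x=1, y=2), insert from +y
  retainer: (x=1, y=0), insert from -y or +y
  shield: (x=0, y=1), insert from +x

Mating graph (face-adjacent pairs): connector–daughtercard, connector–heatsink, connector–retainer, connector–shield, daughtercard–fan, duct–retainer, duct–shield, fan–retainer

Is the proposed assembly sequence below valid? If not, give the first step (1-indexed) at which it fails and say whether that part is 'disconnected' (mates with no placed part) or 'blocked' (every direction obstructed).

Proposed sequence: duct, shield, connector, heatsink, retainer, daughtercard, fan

1. duct@(0, 0) [-x clear] — {duct}
2. shield@(0, 1) [+x clear] — {duct, shield}
3. connector@(1, 1) [+y clear] — {connector, duct, shield}
4. heatsink@(1, 2) [+y clear] — {connector, duct, heatsink, shield}
5. retainer@(1, 0) [-y clear] — {connector, duct, heatsink, retainer, shield}
6. daughtercard@(2, 1) [-y clear] — {connector, daughtercard, duct, heatsink, retainer, shield}
7. fan@(2, 0) [+x clear] — {connector, daughtercard, duct, fan, heatsink, retainer, shield}

Valid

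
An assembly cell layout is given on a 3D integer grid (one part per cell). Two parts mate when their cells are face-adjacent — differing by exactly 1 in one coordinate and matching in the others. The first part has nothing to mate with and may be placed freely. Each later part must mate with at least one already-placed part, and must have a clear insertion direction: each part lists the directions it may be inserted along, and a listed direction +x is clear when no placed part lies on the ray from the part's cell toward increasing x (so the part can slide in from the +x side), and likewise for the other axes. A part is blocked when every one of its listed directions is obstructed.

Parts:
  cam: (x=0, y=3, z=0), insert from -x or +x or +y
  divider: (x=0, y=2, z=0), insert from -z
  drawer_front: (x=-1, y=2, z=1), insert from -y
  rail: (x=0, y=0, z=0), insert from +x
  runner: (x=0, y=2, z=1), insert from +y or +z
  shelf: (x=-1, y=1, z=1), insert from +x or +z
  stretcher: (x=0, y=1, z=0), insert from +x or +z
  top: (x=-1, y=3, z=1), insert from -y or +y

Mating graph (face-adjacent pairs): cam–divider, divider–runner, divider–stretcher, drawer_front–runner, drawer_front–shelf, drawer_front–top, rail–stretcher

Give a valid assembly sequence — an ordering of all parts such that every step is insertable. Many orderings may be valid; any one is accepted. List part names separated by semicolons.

divider; cam; stretcher; rail; runner; drawer_front; top; shelf

1. divider@(0, 2, 0) [-z clear] — {divider}
2. cam@(0, 3, 0) [-x clear] — {cam, divider}
3. stretcher@(0, 1, 0) [+x clear] — {cam, divider, stretcher}
4. rail@(0, 0, 0) [+x clear] — {cam, divider, rail, stretcher}
5. runner@(0, 2, 1) [+y clear] — {cam, divider, rail, runner, stretcher}
6. drawer_front@(-1, 2, 1) [-y clear] — {cam, divider, drawer_front, rail, runner, stretcher}
7. top@(-1, 3, 1) [+y clear] — {cam, divider, drawer_front, rail, runner, stretcher, top}
8. shelf@(-1, 1, 1) [+x clear] — {cam, divider, drawer_front, rail, runner, shelf, stretcher, top}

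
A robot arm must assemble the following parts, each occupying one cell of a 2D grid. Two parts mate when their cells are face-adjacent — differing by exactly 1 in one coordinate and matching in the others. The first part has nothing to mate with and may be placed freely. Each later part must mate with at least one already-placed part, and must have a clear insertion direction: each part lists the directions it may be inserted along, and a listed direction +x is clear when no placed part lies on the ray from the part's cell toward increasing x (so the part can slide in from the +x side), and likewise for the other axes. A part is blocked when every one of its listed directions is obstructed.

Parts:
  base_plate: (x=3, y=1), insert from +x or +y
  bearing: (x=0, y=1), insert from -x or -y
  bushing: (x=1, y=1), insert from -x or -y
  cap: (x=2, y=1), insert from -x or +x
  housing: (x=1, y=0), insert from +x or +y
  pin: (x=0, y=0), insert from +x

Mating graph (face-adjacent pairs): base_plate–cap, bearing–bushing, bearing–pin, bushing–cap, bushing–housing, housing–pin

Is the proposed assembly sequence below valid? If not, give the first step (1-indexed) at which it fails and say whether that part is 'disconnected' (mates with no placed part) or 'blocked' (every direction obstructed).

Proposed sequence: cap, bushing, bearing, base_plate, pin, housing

Valid

1. cap@(2, 1) [-x clear] — {cap}
2. bushing@(1, 1) [-x clear] — {bushing, cap}
3. bearing@(0, 1) [-x clear] — {bearing, bushing, cap}
4. base_plate@(3, 1) [+x clear] — {base_plate, bearing, bushing, cap}
5. pin@(0, 0) [+x clear] — {base_plate, bearing, bushing, cap, pin}
6. housing@(1, 0) [+x clear] — {base_plate, bearing, bushing, cap, housing, pin}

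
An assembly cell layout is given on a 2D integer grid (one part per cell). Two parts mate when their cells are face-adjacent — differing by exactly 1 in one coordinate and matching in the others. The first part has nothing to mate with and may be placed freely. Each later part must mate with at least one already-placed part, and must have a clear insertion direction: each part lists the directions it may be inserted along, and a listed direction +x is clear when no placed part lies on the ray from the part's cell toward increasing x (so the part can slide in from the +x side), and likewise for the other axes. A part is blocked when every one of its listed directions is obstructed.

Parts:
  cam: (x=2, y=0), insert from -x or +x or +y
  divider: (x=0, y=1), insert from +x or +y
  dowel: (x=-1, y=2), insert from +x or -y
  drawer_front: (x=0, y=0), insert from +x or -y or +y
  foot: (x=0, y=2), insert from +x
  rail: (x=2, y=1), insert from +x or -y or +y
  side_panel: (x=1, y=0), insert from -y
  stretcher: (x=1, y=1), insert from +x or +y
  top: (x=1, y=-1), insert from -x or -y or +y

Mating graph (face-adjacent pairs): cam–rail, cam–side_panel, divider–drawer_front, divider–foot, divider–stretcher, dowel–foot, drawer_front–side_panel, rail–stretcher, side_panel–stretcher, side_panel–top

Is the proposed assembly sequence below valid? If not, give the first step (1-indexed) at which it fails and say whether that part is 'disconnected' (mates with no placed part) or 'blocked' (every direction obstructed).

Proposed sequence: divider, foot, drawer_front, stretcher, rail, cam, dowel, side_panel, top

Valid

1. divider@(0, 1) [+x clear] — {divider}
2. foot@(0, 2) [+x clear] — {divider, foot}
3. drawer_front@(0, 0) [+x clear] — {divider, drawer_front, foot}
4. stretcher@(1, 1) [+x clear] — {divider, drawer_front, foot, stretcher}
5. rail@(2, 1) [+x clear] — {divider, drawer_front, foot, rail, stretcher}
6. cam@(2, 0) [+x clear] — {cam, divider, drawer_front, foot, rail, stretcher}
7. dowel@(-1, 2) [-y clear] — {cam, divider, dowel, drawer_front, foot, rail, stretcher}
8. side_panel@(1, 0) [-y clear] — {cam, divider, dowel, drawer_front, foot, rail, side_panel, stretcher}
9. top@(1, -1) [-x clear] — {cam, divider, dowel, drawer_front, foot, rail, side_panel, stretcher, top}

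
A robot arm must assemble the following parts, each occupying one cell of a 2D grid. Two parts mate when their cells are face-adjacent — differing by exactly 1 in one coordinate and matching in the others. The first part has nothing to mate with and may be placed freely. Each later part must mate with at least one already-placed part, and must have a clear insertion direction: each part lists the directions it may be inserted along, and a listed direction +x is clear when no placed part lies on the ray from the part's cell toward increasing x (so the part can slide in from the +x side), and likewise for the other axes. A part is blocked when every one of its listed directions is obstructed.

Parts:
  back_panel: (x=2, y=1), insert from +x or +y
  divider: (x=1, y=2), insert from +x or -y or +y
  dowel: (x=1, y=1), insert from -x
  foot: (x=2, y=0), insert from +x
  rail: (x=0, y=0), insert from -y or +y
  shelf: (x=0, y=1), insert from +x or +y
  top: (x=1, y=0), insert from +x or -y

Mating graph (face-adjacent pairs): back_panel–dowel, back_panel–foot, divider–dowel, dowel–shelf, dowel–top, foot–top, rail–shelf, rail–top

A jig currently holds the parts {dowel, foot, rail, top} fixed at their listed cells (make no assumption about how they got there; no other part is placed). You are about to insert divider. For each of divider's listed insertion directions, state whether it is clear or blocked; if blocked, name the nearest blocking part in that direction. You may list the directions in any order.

+x: clear; +y: clear; -y: blocked by dowel

+x: ray from divider(1, 2) has no placed part ⇒ clear
-y: nearest on ray is dowel@(1, 1) ⇒ blocked
+y: ray from divider(1, 2) has no placed part ⇒ clear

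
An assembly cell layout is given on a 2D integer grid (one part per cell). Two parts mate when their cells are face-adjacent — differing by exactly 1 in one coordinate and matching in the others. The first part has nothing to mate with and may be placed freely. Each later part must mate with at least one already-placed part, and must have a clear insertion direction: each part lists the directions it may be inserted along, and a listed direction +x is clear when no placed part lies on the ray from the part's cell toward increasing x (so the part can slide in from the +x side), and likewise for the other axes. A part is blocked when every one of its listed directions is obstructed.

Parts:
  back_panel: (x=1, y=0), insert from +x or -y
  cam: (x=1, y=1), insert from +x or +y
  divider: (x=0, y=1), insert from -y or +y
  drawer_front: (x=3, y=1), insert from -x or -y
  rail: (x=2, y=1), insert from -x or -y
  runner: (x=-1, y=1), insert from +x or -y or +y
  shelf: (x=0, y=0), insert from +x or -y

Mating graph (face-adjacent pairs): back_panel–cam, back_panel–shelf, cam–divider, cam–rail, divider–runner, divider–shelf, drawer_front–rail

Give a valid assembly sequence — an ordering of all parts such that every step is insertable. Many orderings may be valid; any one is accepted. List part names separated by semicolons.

shelf; divider; runner; cam; rail; drawer_front; back_panel

1. shelf@(0, 0) [+x clear] — {shelf}
2. divider@(0, 1) [+y clear] — {divider, shelf}
3. runner@(-1, 1) [-y clear] — {divider, runner, shelf}
4. cam@(1, 1) [+x clear] — {cam, divider, runner, shelf}
5. rail@(2, 1) [-y clear] — {cam, divider, rail, runner, shelf}
6. drawer_front@(3, 1) [-y clear] — {cam, divider, drawer_front, rail, runner, shelf}
7. back_panel@(1, 0) [+x clear] — {back_panel, cam, divider, drawer_front, rail, runner, shelf}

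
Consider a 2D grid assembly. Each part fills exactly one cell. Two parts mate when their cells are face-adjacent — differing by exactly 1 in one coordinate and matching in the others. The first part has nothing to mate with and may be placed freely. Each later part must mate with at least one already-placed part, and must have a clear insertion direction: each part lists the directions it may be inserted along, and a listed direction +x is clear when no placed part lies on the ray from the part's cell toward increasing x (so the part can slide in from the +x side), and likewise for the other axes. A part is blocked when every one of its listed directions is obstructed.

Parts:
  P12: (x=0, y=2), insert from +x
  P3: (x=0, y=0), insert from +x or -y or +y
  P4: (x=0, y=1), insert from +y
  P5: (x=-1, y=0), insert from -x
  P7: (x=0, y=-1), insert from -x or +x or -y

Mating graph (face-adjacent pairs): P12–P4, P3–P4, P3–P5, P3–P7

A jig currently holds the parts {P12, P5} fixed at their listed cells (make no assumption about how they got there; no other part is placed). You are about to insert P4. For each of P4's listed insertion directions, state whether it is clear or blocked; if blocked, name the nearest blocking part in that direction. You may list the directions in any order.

+y: nearest on ray is P12@(0, 2) ⇒ blocked

+y: blocked by P12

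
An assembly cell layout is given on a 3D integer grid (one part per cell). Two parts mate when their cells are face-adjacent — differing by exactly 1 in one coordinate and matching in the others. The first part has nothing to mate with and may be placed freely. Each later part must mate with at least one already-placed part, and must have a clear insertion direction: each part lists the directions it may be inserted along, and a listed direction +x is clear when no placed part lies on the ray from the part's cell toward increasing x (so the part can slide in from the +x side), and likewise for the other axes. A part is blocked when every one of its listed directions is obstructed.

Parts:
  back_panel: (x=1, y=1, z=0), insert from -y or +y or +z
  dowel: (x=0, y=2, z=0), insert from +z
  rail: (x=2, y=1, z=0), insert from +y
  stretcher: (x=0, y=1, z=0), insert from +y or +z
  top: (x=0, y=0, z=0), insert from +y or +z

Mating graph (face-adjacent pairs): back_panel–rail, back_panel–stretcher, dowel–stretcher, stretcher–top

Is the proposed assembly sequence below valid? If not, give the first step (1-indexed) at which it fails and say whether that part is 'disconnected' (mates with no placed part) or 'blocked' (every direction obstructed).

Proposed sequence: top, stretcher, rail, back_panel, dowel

Invalid at step 3 (disconnected)

1. top@(0, 0, 0) [+y clear] — {top}
2. stretcher@(0, 1, 0) [+y clear] — {stretcher, top}
3. rail@(2, 1, 0) — no placed neighbour ⇒ disconnected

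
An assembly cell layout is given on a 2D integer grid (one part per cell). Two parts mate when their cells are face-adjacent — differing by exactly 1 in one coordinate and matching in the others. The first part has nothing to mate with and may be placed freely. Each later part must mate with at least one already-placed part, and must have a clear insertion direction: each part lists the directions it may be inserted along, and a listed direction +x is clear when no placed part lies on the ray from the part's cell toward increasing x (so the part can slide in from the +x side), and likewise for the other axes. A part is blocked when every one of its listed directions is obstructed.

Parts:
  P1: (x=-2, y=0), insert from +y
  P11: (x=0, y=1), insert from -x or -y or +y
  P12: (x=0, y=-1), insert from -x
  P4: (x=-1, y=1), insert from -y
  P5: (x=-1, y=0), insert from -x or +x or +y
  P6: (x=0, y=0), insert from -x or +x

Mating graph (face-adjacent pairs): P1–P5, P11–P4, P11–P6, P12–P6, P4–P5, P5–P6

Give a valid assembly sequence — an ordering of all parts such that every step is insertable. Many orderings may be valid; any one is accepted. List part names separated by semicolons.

P4; P11; P6; P12; P5; P1

1. P4@(-1, 1) [-y clear] — {P4}
2. P11@(0, 1) [-y clear] — {P11, P4}
3. P6@(0, 0) [-x clear] — {P11, P4, P6}
4. P12@(0, -1) [-x clear] — {P11, P12, P4, P6}
5. P5@(-1, 0) [-x clear] — {P11, P12, P4, P5, P6}
6. P1@(-2, 0) [+y clear] — {P1, P11, P12, P4, P5, P6}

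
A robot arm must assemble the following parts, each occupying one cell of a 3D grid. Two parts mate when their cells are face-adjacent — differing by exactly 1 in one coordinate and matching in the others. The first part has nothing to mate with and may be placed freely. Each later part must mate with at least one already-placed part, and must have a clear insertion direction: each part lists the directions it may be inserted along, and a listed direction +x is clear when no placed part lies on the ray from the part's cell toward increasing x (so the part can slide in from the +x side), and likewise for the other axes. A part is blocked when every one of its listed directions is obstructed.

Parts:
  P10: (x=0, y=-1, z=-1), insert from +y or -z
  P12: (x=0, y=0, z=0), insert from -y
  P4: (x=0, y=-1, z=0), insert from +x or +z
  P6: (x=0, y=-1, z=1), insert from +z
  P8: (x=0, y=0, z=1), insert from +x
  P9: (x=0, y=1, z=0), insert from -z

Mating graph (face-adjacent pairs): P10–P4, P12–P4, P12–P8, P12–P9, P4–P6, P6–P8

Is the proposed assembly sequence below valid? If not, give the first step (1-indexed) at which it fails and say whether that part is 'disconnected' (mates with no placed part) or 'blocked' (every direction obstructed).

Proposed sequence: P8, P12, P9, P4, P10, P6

Valid

1. P8@(0, 0, 1) [+x clear] — {P8}
2. P12@(0, 0, 0) [-y clear] — {P12, P8}
3. P9@(0, 1, 0) [-z clear] — {P12, P8, P9}
4. P4@(0, -1, 0) [+x clear] — {P12, P4, P8, P9}
5. P10@(0, -1, -1) [+y clear] — {P10, P12, P4, P8, P9}
6. P6@(0, -1, 1) [+z clear] — {P10, P12, P4, P6, P8, P9}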